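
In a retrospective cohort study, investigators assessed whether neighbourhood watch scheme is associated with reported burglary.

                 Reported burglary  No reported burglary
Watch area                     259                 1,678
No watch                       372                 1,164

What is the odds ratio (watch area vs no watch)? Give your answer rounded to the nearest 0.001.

Cells: a = 259, b = 1678, c = 372, d = 1164.
OR = (a·d)/(b·c) = (259 × 1164) / (1678 × 372) = 301476 / 624216 = 0.48297
Exposure is associated with lower odds of reported burglary (OR = 0.48 < 1).

0.483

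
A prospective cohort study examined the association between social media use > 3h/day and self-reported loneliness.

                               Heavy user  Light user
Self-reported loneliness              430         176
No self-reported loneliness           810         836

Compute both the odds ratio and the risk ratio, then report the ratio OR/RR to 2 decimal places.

1.26

Reading the table with exposure as columns: a = 430 (Heavy user, case), b = 810 (Heavy user, non-case), c = 176 (Light user, case), d = 836.
OR = (430·836)/(810·176) = 359480/142560 = 2.52160
Risk in exposed = 430/1240 = 0.34677; risk in unexposed = 176/1012 = 0.17391; RR = 1.99395
OR/RR = 2.52160 / 1.99395 = 1.26463
The outcome is not rare, so the OR lies further from 1 than the RR.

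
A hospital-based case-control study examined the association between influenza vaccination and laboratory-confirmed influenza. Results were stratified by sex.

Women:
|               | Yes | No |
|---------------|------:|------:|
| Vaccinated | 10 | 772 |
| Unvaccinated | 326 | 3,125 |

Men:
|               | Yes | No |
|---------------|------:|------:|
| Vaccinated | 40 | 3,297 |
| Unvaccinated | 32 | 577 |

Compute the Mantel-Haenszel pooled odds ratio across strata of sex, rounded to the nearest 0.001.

OR_MH = Σ(aᵢdᵢ/nᵢ) / Σ(bᵢcᵢ/nᵢ), where nᵢ is the stratum total.
Stratum 1 (Women): n = 4233; a·d/n = 10·3125/4233 = 7.3825; b·c/n = 772·326/4233 = 59.4548
Stratum 2 (Men): n = 3946; a·d/n = 40·577/3946 = 5.8490; b·c/n = 3297·32/3946 = 26.7369
OR_MH = (7.3825 + 5.8490) / (59.4548 + 26.7369) = 13.2314 / 86.1917 = 0.15351

0.154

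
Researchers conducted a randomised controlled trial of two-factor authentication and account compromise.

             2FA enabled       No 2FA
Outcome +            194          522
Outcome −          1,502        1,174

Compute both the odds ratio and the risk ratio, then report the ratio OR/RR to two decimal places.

0.78

Reading the table with exposure as columns: a = 194 (2FA enabled, case), b = 1502 (2FA enabled, non-case), c = 522 (No 2FA, case), d = 1174.
OR = (194·1174)/(1502·522) = 227756/784044 = 0.29049
Risk in exposed = 194/1696 = 0.11439; risk in unexposed = 522/1696 = 0.30778; RR = 0.37165
OR/RR = 0.29049 / 0.37165 = 0.78162
The outcome is not rare, so the OR lies further from 1 than the RR.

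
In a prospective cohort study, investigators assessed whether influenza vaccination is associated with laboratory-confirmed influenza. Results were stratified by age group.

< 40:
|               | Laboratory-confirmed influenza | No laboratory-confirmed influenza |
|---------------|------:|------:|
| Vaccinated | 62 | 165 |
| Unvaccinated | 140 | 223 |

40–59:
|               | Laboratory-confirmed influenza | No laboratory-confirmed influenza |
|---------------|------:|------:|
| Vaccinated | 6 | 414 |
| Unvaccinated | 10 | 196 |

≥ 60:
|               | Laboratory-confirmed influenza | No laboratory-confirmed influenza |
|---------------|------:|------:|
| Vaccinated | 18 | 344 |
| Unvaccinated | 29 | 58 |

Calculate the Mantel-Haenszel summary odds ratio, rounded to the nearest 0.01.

OR_MH = Σ(aᵢdᵢ/nᵢ) / Σ(bᵢcᵢ/nᵢ), where nᵢ is the stratum total.
Stratum 1 (< 40): n = 590; a·d/n = 62·223/590 = 23.4339; b·c/n = 165·140/590 = 39.1525
Stratum 2 (40–59): n = 626; a·d/n = 6·196/626 = 1.8786; b·c/n = 414·10/626 = 6.6134
Stratum 3 (≥ 60): n = 449; a·d/n = 18·58/449 = 2.3252; b·c/n = 344·29/449 = 22.2183
OR_MH = (23.4339 + 1.8786 + 2.3252) / (39.1525 + 6.6134 + 22.2183) = 27.6377 / 67.9842 = 0.40653

0.41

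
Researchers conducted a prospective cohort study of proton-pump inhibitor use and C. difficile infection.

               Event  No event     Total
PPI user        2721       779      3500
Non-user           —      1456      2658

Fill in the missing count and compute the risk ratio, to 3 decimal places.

1.719

The missing cell is in the unexposed row: 2658 − 1456 = 1202.
So a = 2721, b = 779, c = 1202, d = 1456.
RR = [a/(a+b)] / [c/(c+d)] = (2721/3500) / (1202/2658) = 0.77743/0.45222 = 1.71914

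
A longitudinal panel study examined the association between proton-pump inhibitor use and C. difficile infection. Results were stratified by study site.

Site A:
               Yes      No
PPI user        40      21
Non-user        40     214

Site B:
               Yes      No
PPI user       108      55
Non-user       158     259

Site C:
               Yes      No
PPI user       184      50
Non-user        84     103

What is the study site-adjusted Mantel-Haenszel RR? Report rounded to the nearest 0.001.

RR_MH = Σ(aᵢ·n₀ᵢ/nᵢ) / Σ(cᵢ·n₁ᵢ/nᵢ), with n₁ᵢ = aᵢ+bᵢ (exposed), n₀ᵢ = cᵢ+dᵢ (unexposed), nᵢ = n₁ᵢ+n₀ᵢ.
Stratum 1 (Site A): n₁ = 61, n₀ = 254, n = 315; a·n₀/n = 40·254/315 = 32.2540; c·n₁/n = 40·61/315 = 7.7460
Stratum 2 (Site B): n₁ = 163, n₀ = 417, n = 580; a·n₀/n = 108·417/580 = 77.6483; c·n₁/n = 158·163/580 = 44.4034
Stratum 3 (Site C): n₁ = 234, n₀ = 187, n = 421; a·n₀/n = 184·187/421 = 81.7292; c·n₁/n = 84·234/421 = 46.6888
RR_MH = (32.2540 + 77.6483 + 81.7292) / (7.7460 + 44.4034 + 46.6888) = 191.6315 / 98.8383 = 1.93884

1.939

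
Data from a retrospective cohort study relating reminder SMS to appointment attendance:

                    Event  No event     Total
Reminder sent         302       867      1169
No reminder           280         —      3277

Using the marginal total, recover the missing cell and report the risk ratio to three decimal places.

The missing cell is in the unexposed row: 3277 − 280 = 2997.
So a = 302, b = 867, c = 280, d = 2997.
RR = [a/(a+b)] / [c/(c+d)] = (302/1169) / (280/3277) = 0.25834/0.08544 = 3.02351

3.024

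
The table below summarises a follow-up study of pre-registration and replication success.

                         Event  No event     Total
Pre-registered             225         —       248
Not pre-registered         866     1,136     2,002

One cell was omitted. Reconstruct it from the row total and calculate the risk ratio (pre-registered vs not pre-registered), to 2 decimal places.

The missing cell is in the exposed row: 248 − 225 = 23.
So a = 225, b = 23, c = 866, d = 1136.
RR = [a/(a+b)] / [c/(c+d)] = (225/248) / (866/2002) = 0.90726/0.43257 = 2.09738

2.10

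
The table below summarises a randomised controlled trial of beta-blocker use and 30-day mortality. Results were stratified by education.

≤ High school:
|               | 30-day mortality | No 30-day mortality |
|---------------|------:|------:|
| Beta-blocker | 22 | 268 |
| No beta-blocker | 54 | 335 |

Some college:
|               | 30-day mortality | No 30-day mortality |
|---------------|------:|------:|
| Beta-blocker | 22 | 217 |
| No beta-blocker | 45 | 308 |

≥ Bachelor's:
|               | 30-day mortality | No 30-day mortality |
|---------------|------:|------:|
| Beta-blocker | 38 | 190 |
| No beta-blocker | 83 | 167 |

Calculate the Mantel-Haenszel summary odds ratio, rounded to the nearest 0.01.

OR_MH = Σ(aᵢdᵢ/nᵢ) / Σ(bᵢcᵢ/nᵢ), where nᵢ is the stratum total.
Stratum 1 (≤ High school): n = 679; a·d/n = 22·335/679 = 10.8542; b·c/n = 268·54/679 = 21.3137
Stratum 2 (Some college): n = 592; a·d/n = 22·308/592 = 11.4459; b·c/n = 217·45/592 = 16.4949
Stratum 3 (≥ Bachelor's): n = 478; a·d/n = 38·167/478 = 13.2762; b·c/n = 190·83/478 = 32.9916
OR_MH = (10.8542 + 11.4459 + 13.2762) / (21.3137 + 16.4949 + 32.9916) = 35.5763 / 70.8003 = 0.50249

0.50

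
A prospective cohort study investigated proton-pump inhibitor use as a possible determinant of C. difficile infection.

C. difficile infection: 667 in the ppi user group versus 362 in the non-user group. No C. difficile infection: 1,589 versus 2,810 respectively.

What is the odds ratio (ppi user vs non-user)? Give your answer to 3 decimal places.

From the description: a = 667, b = 1589, c = 362, d = 2810.
OR = (a·d)/(b·c) = (667 × 2810) / (1589 × 362) = 1874270 / 575218 = 3.25836
The odds of C. difficile infection are about 3.26 times as high in the ppi user group.

3.258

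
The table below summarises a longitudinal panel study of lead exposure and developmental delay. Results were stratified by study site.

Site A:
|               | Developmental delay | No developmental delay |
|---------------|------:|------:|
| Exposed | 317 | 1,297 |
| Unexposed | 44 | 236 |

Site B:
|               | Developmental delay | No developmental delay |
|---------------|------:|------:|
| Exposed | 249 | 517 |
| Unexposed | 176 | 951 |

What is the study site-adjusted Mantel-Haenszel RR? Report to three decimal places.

1.795

RR_MH = Σ(aᵢ·n₀ᵢ/nᵢ) / Σ(cᵢ·n₁ᵢ/nᵢ), with n₁ᵢ = aᵢ+bᵢ (exposed), n₀ᵢ = cᵢ+dᵢ (unexposed), nᵢ = n₁ᵢ+n₀ᵢ.
Stratum 1 (Site A): n₁ = 1614, n₀ = 280, n = 1894; a·n₀/n = 317·280/1894 = 46.8638; c·n₁/n = 44·1614/1894 = 37.4952
Stratum 2 (Site B): n₁ = 766, n₀ = 1127, n = 1893; a·n₀/n = 249·1127/1893 = 148.2425; c·n₁/n = 176·766/1893 = 71.2182
RR_MH = (46.8638 + 148.2425) / (37.4952 + 71.2182) = 195.1063 / 108.7134 = 1.79468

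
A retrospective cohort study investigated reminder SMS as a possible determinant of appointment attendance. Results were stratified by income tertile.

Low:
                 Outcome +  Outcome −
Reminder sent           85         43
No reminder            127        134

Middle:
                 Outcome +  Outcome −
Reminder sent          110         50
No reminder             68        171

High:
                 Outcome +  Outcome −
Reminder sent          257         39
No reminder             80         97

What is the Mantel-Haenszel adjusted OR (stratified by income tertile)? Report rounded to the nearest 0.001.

4.429

OR_MH = Σ(aᵢdᵢ/nᵢ) / Σ(bᵢcᵢ/nᵢ), where nᵢ is the stratum total.
Stratum 1 (Low): n = 389; a·d/n = 85·134/389 = 29.2802; b·c/n = 43·127/389 = 14.0386
Stratum 2 (Middle): n = 399; a·d/n = 110·171/399 = 47.1429; b·c/n = 50·68/399 = 8.5213
Stratum 3 (High): n = 473; a·d/n = 257·97/473 = 52.7040; b·c/n = 39·80/473 = 6.5962
OR_MH = (29.2802 + 47.1429 + 52.7040) / (14.0386 + 8.5213 + 6.5962) = 129.1271 / 29.1561 = 4.42883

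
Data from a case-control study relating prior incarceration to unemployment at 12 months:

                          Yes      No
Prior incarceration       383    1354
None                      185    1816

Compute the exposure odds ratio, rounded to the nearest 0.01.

2.78

Cells: a = 383, b = 1354, c = 185, d = 1816.
OR = (a·d)/(b·c) = (383 × 1816) / (1354 × 185) = 695528 / 250490 = 2.77667
The odds of unemployment at 12 months are about 2.78 times as high in the prior incarceration group.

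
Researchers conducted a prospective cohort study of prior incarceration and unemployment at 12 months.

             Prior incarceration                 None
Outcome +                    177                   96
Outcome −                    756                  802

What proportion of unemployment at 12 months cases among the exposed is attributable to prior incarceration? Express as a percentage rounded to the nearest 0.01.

43.65

Reading the table with exposure as columns: a = 177 (Prior incarceration, case), b = 756 (Prior incarceration, non-case), c = 96 (None, case), d = 802.
Risk in exposed = 177/933 = 0.18971; risk in unexposed = 96/898 = 0.10690.
RR = 0.18971/0.10690 = 1.77458
AR% = (RR − 1)/RR × 100 = (1.77458 − 1)/1.77458 × 100 = 43.6488%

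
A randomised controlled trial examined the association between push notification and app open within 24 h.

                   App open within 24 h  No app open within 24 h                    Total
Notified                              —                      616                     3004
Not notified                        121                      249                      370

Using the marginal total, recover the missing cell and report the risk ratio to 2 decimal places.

2.43

The missing cell is in the exposed row: 3004 − 616 = 2388.
So a = 2388, b = 616, c = 121, d = 249.
RR = [a/(a+b)] / [c/(c+d)] = (2388/3004) / (121/370) = 0.79494/0.32703 = 2.43081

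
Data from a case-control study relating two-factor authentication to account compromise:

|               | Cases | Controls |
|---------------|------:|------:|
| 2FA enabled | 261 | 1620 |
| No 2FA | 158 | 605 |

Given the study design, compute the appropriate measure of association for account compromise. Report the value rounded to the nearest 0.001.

Cells: a = 261, b = 1620, c = 158, d = 605.
This is a case-control study: participants were sampled on outcome status, so risks in the source population cannot be estimated directly — relative risk is not valid here. The odds ratio is the appropriate measure.
OR = (a·d)/(b·c) = (261 × 605) / (1620 × 158) = 157905 / 255960 = 0.61691

0.617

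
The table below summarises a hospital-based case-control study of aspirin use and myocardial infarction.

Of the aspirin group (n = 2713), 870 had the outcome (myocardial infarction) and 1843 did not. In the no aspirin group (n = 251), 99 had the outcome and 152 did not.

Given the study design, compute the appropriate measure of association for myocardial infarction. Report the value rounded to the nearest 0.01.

From the description: a = 870, b = 1843, c = 99, d = 152.
This is a hospital-based case-control study: participants were sampled on outcome status, so risks in the source population cannot be estimated directly — relative risk is not valid here. The odds ratio is the appropriate measure.
OR = (a·d)/(b·c) = (870 × 152) / (1843 × 99) = 132240 / 182457 = 0.72477

0.72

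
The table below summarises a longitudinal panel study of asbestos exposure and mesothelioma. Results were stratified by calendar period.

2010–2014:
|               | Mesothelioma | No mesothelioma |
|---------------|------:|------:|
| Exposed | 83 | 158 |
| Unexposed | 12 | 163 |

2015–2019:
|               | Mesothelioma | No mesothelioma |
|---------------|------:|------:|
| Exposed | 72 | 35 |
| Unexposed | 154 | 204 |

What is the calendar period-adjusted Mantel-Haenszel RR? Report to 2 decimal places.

2.13

RR_MH = Σ(aᵢ·n₀ᵢ/nᵢ) / Σ(cᵢ·n₁ᵢ/nᵢ), with n₁ᵢ = aᵢ+bᵢ (exposed), n₀ᵢ = cᵢ+dᵢ (unexposed), nᵢ = n₁ᵢ+n₀ᵢ.
Stratum 1 (2010–2014): n₁ = 241, n₀ = 175, n = 416; a·n₀/n = 83·175/416 = 34.9159; c·n₁/n = 12·241/416 = 6.9519
Stratum 2 (2015–2019): n₁ = 107, n₀ = 358, n = 465; a·n₀/n = 72·358/465 = 55.4323; c·n₁/n = 154·107/465 = 35.4366
RR_MH = (34.9159 + 55.4323) / (6.9519 + 35.4366) = 90.3481 / 42.3885 = 2.13143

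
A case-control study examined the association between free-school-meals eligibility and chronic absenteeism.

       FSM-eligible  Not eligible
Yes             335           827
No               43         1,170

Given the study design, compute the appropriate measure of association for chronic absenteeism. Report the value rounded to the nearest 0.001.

11.022

Reading the table with exposure as columns: a = 335 (FSM-eligible, case), b = 43 (FSM-eligible, non-case), c = 827 (Not eligible, case), d = 1170.
This is a case-control study: participants were sampled on outcome status, so risks in the source population cannot be estimated directly — relative risk is not valid here. The odds ratio is the appropriate measure.
OR = (a·d)/(b·c) = (335 × 1170) / (43 × 827) = 391950 / 35561 = 11.02191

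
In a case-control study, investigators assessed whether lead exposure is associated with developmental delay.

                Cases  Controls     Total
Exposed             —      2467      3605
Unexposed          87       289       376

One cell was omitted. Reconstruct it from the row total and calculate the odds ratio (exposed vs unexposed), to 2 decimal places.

1.53

The missing cell is in the exposed row: 3605 − 2467 = 1138.
So a = 1138, b = 2467, c = 87, d = 289.
OR = (a·d)/(b·c) = (1138 × 289) / (2467 × 87) = 328882 / 214629 = 1.53233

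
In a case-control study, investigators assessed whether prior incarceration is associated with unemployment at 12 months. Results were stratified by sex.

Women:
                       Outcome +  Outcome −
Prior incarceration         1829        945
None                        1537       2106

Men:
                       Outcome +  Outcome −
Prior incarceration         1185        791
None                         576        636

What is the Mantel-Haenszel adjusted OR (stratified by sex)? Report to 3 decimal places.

2.266

OR_MH = Σ(aᵢdᵢ/nᵢ) / Σ(bᵢcᵢ/nᵢ), where nᵢ is the stratum total.
Stratum 1 (Women): n = 6417; a·d/n = 1829·2106/6417 = 600.2609; b·c/n = 945·1537/6417 = 226.3464
Stratum 2 (Men): n = 3188; a·d/n = 1185·636/3188 = 236.4053; b·c/n = 791·576/3188 = 142.9159
OR_MH = (600.2609 + 236.4053) / (226.3464 + 142.9159) = 836.6661 / 369.2624 = 2.26578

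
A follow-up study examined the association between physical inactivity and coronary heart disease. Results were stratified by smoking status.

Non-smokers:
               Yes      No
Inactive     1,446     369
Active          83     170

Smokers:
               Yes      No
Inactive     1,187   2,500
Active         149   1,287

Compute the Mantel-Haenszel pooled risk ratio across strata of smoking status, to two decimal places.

2.83

RR_MH = Σ(aᵢ·n₀ᵢ/nᵢ) / Σ(cᵢ·n₁ᵢ/nᵢ), with n₁ᵢ = aᵢ+bᵢ (exposed), n₀ᵢ = cᵢ+dᵢ (unexposed), nᵢ = n₁ᵢ+n₀ᵢ.
Stratum 1 (Non-smokers): n₁ = 1815, n₀ = 253, n = 2068; a·n₀/n = 1446·253/2068 = 176.9043; c·n₁/n = 83·1815/2068 = 72.8457
Stratum 2 (Smokers): n₁ = 3687, n₀ = 1436, n = 5123; a·n₀/n = 1187·1436/5123 = 332.7215; c·n₁/n = 149·3687/5123 = 107.2346
RR_MH = (176.9043 + 332.7215) / (72.8457 + 107.2346) = 509.6257 / 180.0804 = 2.82999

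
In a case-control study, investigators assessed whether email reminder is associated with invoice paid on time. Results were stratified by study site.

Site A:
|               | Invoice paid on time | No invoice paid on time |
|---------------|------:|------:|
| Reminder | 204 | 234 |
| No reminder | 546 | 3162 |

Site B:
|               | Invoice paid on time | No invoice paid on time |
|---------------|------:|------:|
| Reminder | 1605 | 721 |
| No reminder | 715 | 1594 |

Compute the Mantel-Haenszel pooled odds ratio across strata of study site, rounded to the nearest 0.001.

4.981

OR_MH = Σ(aᵢdᵢ/nᵢ) / Σ(bᵢcᵢ/nᵢ), where nᵢ is the stratum total.
Stratum 1 (Site A): n = 4146; a·d/n = 204·3162/4146 = 155.5832; b·c/n = 234·546/4146 = 30.8162
Stratum 2 (Site B): n = 4635; a·d/n = 1605·1594/4635 = 551.9676; b·c/n = 721·715/4635 = 111.2222
OR_MH = (155.5832 + 551.9676) / (30.8162 + 111.2222) = 707.5509 / 142.0384 = 4.98140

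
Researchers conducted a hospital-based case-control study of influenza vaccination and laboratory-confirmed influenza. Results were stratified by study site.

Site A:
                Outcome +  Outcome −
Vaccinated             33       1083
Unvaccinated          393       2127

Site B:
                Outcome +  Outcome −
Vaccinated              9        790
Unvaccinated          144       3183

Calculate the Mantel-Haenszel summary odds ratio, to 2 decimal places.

OR_MH = Σ(aᵢdᵢ/nᵢ) / Σ(bᵢcᵢ/nᵢ), where nᵢ is the stratum total.
Stratum 1 (Site A): n = 3636; a·d/n = 33·2127/3636 = 19.3045; b·c/n = 1083·393/3636 = 117.0569
Stratum 2 (Site B): n = 4126; a·d/n = 9·3183/4126 = 6.9430; b·c/n = 790·144/4126 = 27.5715
OR_MH = (19.3045 + 6.9430) / (117.0569 + 27.5715) = 26.2475 / 144.6284 = 0.18148

0.18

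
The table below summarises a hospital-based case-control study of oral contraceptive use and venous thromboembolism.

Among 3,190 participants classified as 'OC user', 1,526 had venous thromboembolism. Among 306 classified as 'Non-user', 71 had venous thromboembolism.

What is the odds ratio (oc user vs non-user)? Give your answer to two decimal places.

3.04

From the description: a = 1526, b = 1664, c = 71, d = 235.
OR = (a·d)/(b·c) = (1526 × 235) / (1664 × 71) = 358610 / 118144 = 3.03536
The odds of venous thromboembolism are about 3.04 times as high in the oc user group.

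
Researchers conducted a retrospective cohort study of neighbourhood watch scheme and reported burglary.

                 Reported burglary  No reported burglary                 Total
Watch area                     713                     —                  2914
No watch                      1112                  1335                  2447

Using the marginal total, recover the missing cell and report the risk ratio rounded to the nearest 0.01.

The missing cell is in the exposed row: 2914 − 713 = 2201.
So a = 713, b = 2201, c = 1112, d = 1335.
RR = [a/(a+b)] / [c/(c+d)] = (713/2914) / (1112/2447) = 0.24468/0.45443 = 0.53843

0.54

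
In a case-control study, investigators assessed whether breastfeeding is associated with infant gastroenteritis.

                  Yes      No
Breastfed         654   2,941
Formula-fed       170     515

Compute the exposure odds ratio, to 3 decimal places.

0.674

Cells: a = 654, b = 2941, c = 170, d = 515.
OR = (a·d)/(b·c) = (654 × 515) / (2941 × 170) = 336810 / 499970 = 0.67366
Exposure is associated with lower odds of infant gastroenteritis (OR = 0.67 < 1).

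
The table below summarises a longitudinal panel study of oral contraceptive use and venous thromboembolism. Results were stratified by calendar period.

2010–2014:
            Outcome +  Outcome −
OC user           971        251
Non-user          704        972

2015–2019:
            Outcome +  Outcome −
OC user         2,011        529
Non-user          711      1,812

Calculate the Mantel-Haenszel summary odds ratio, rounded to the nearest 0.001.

7.729

OR_MH = Σ(aᵢdᵢ/nᵢ) / Σ(bᵢcᵢ/nᵢ), where nᵢ is the stratum total.
Stratum 1 (2010–2014): n = 2898; a·d/n = 971·972/2898 = 325.6770; b·c/n = 251·704/2898 = 60.9745
Stratum 2 (2015–2019): n = 5063; a·d/n = 2011·1812/5063 = 719.7180; b·c/n = 529·711/5063 = 74.2878
OR_MH = (325.6770 + 719.7180) / (60.9745 + 74.2878) = 1045.3950 / 135.2622 = 7.72865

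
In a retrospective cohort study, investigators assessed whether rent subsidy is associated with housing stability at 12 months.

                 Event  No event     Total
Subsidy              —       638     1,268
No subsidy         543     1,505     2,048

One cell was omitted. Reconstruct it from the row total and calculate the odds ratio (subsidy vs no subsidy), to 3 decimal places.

2.737

The missing cell is in the exposed row: 1268 − 638 = 630.
So a = 630, b = 638, c = 543, d = 1505.
OR = (a·d)/(b·c) = (630 × 1505) / (638 × 543) = 948150 / 346434 = 2.73688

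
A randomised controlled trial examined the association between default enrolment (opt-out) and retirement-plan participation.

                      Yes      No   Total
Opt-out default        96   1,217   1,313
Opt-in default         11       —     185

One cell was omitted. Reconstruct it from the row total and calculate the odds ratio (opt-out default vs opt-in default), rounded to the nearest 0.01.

The missing cell is in the unexposed row: 185 − 11 = 174.
So a = 96, b = 1217, c = 11, d = 174.
OR = (a·d)/(b·c) = (96 × 174) / (1217 × 11) = 16704 / 13387 = 1.24778

1.25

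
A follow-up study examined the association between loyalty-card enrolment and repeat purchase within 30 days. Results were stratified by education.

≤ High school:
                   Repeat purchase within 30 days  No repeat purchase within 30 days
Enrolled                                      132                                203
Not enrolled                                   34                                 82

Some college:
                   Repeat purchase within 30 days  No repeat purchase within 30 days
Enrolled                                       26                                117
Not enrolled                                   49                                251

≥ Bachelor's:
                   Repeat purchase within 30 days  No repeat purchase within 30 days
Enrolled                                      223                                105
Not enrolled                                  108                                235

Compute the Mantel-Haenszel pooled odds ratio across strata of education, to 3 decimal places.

2.588

OR_MH = Σ(aᵢdᵢ/nᵢ) / Σ(bᵢcᵢ/nᵢ), where nᵢ is the stratum total.
Stratum 1 (≤ High school): n = 451; a·d/n = 132·82/451 = 24.0000; b·c/n = 203·34/451 = 15.3038
Stratum 2 (Some college): n = 443; a·d/n = 26·251/443 = 14.7314; b·c/n = 117·49/443 = 12.9413
Stratum 3 (≥ Bachelor's): n = 671; a·d/n = 223·235/671 = 78.0999; b·c/n = 105·108/671 = 16.9001
OR_MH = (24.0000 + 14.7314 + 78.0999) / (15.3038 + 12.9413 + 16.9001) = 116.8312 / 45.1452 = 2.58790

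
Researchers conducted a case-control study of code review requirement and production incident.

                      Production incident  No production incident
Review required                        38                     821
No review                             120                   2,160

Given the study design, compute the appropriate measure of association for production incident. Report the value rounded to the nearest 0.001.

Cells: a = 38, b = 821, c = 120, d = 2160.
This is a case-control study: participants were sampled on outcome status, so risks in the source population cannot be estimated directly — relative risk is not valid here. The odds ratio is the appropriate measure.
OR = (a·d)/(b·c) = (38 × 2160) / (821 × 120) = 82080 / 98520 = 0.83313

0.833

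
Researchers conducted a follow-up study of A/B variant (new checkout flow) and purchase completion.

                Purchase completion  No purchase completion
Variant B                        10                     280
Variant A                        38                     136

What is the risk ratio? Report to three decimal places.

Cells: a = 10, b = 280, c = 38, d = 136.
Risk in exposed = 10/290 = 0.03448; risk in unexposed = 38/174 = 0.21839.
RR = 0.03448 / 0.21839 = 0.15789
The risk is 84% lower among the exposed than among the unexposed.

0.158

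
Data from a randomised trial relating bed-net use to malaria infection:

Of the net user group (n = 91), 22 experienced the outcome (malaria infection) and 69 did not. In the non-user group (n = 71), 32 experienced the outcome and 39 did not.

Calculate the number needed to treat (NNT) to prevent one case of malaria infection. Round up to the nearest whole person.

5

Risk in treated group = 22/91 = 0.24176; risk in control = 32/71 = 0.45070.
Absolute risk reduction = 0.45070 − 0.24176 = 0.20895
NNT = 1 / ARR = 1 / 0.20895 = 4.786 → round up → 5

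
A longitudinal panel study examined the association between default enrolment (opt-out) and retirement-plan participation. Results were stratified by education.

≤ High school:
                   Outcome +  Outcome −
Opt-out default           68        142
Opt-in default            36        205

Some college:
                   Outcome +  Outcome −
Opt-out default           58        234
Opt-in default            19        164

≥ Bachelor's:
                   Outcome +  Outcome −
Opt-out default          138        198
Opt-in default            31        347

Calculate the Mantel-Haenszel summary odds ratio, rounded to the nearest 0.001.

4.029

OR_MH = Σ(aᵢdᵢ/nᵢ) / Σ(bᵢcᵢ/nᵢ), where nᵢ is the stratum total.
Stratum 1 (≤ High school): n = 451; a·d/n = 68·205/451 = 30.9091; b·c/n = 142·36/451 = 11.3348
Stratum 2 (Some college): n = 475; a·d/n = 58·164/475 = 20.0253; b·c/n = 234·19/475 = 9.3600
Stratum 3 (≥ Bachelor's): n = 714; a·d/n = 138·347/714 = 67.0672; b·c/n = 198·31/714 = 8.5966
OR_MH = (30.9091 + 20.0253 + 67.0672) / (11.3348 + 9.3600 + 8.5966) = 118.0016 / 29.2915 = 4.02853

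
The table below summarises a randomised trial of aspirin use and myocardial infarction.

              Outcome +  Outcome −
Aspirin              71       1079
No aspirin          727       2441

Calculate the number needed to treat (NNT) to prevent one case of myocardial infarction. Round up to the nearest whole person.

6

Risk in treated group = 71/1150 = 0.06174; risk in control = 727/3168 = 0.22948.
Absolute risk reduction = 0.22948 − 0.06174 = 0.16774
NNT = 1 / ARR = 1 / 0.16774 = 5.961 → round up → 6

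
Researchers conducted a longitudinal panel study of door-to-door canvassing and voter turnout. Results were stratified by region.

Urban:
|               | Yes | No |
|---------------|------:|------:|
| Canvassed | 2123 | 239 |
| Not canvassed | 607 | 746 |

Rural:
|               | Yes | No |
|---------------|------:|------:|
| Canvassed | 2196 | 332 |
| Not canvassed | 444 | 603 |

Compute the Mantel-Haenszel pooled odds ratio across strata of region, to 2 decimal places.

OR_MH = Σ(aᵢdᵢ/nᵢ) / Σ(bᵢcᵢ/nᵢ), where nᵢ is the stratum total.
Stratum 1 (Urban): n = 3715; a·d/n = 2123·746/3715 = 426.3144; b·c/n = 239·607/3715 = 39.0506
Stratum 2 (Rural): n = 3575; a·d/n = 2196·603/3575 = 370.4022; b·c/n = 332·444/3575 = 41.2330
OR_MH = (426.3144 + 370.4022) / (39.0506 + 41.2330) = 796.7166 / 80.2836 = 9.92378

9.92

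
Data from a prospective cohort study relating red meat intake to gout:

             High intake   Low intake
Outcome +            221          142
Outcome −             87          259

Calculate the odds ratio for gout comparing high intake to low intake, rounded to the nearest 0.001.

4.633

Reading the table with exposure as columns: a = 221 (High intake, case), b = 87 (High intake, non-case), c = 142 (Low intake, case), d = 259.
OR = (a·d)/(b·c) = (221 × 259) / (87 × 142) = 57239 / 12354 = 4.63324
The odds of gout are about 4.63 times as high in the high intake group.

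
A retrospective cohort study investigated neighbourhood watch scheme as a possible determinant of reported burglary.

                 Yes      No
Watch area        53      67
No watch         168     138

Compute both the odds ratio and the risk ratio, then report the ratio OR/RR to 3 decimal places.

Cells: a = 53, b = 67, c = 168, d = 138.
OR = (53·138)/(67·168) = 7314/11256 = 0.64979
Risk in exposed = 53/120 = 0.44167; risk in unexposed = 168/306 = 0.54902; RR = 0.80446
OR/RR = 0.64979 / 0.80446 = 0.80773
The outcome is not rare, so the OR lies further from 1 than the RR.

0.808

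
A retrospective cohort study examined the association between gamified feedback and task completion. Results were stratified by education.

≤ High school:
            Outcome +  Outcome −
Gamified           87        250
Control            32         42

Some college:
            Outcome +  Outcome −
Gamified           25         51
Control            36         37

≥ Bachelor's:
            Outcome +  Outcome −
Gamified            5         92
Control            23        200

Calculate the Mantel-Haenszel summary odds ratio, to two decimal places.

OR_MH = Σ(aᵢdᵢ/nᵢ) / Σ(bᵢcᵢ/nᵢ), where nᵢ is the stratum total.
Stratum 1 (≤ High school): n = 411; a·d/n = 87·42/411 = 8.8905; b·c/n = 250·32/411 = 19.4647
Stratum 2 (Some college): n = 149; a·d/n = 25·37/149 = 6.2081; b·c/n = 51·36/149 = 12.3221
Stratum 3 (≥ Bachelor's): n = 320; a·d/n = 5·200/320 = 3.1250; b·c/n = 92·23/320 = 6.6125
OR_MH = (8.8905 + 6.2081 + 3.1250) / (19.4647 + 12.3221 + 6.6125) = 18.2236 / 38.3994 = 0.47458

0.47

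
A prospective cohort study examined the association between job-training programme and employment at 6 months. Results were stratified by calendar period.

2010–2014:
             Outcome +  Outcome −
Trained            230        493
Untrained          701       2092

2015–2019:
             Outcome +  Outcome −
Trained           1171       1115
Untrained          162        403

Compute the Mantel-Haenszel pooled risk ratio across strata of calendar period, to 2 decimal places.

RR_MH = Σ(aᵢ·n₀ᵢ/nᵢ) / Σ(cᵢ·n₁ᵢ/nᵢ), with n₁ᵢ = aᵢ+bᵢ (exposed), n₀ᵢ = cᵢ+dᵢ (unexposed), nᵢ = n₁ᵢ+n₀ᵢ.
Stratum 1 (2010–2014): n₁ = 723, n₀ = 2793, n = 3516; a·n₀/n = 230·2793/3516 = 182.7048; c·n₁/n = 701·723/3516 = 144.1476
Stratum 2 (2015–2019): n₁ = 2286, n₀ = 565, n = 2851; a·n₀/n = 1171·565/2851 = 232.0642; c·n₁/n = 162·2286/2851 = 129.8955
RR_MH = (182.7048 + 232.0642) / (144.1476 + 129.8955) = 414.7690 / 274.0431 = 1.51352

1.51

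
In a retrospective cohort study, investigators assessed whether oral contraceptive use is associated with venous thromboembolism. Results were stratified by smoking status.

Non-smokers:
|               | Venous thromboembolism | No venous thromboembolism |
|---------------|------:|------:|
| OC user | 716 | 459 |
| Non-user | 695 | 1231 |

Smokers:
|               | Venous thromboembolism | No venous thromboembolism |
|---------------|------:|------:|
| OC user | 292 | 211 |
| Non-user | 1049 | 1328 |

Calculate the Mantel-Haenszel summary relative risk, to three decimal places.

RR_MH = Σ(aᵢ·n₀ᵢ/nᵢ) / Σ(cᵢ·n₁ᵢ/nᵢ), with n₁ᵢ = aᵢ+bᵢ (exposed), n₀ᵢ = cᵢ+dᵢ (unexposed), nᵢ = n₁ᵢ+n₀ᵢ.
Stratum 1 (Non-smokers): n₁ = 1175, n₀ = 1926, n = 3101; a·n₀/n = 716·1926/3101 = 444.7004; c·n₁/n = 695·1175/3101 = 263.3425
Stratum 2 (Smokers): n₁ = 503, n₀ = 2377, n = 2880; a·n₀/n = 292·2377/2880 = 241.0014; c·n₁/n = 1049·503/2880 = 183.2108
RR_MH = (444.7004 + 241.0014) / (263.3425 + 183.2108) = 685.7018 / 446.5532 = 1.53554

1.536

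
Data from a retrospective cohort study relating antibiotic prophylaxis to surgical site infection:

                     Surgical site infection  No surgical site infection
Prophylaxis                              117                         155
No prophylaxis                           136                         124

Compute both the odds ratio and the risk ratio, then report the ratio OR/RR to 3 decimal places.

0.837

Cells: a = 117, b = 155, c = 136, d = 124.
OR = (117·124)/(155·136) = 14508/21080 = 0.68824
Risk in exposed = 117/272 = 0.43015; risk in unexposed = 136/260 = 0.52308; RR = 0.82234
OR/RR = 0.68824 / 0.82234 = 0.83692
The outcome is not rare, so the OR lies further from 1 than the RR.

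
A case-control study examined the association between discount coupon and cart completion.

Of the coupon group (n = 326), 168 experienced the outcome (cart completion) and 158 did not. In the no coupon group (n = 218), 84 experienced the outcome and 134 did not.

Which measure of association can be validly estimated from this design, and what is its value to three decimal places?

From the description: a = 168, b = 158, c = 84, d = 134.
This is a case-control study: participants were sampled on outcome status, so risks in the source population cannot be estimated directly — relative risk is not valid here. The odds ratio is the appropriate measure.
OR = (a·d)/(b·c) = (168 × 134) / (158 × 84) = 22512 / 13272 = 1.69620

1.696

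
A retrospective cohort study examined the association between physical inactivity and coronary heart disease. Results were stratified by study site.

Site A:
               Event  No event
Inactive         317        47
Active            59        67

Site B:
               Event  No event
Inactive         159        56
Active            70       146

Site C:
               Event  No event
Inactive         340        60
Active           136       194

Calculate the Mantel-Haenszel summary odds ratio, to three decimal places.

7.233

OR_MH = Σ(aᵢdᵢ/nᵢ) / Σ(bᵢcᵢ/nᵢ), where nᵢ is the stratum total.
Stratum 1 (Site A): n = 490; a·d/n = 317·67/490 = 43.3449; b·c/n = 47·59/490 = 5.6592
Stratum 2 (Site B): n = 431; a·d/n = 159·146/431 = 53.8608; b·c/n = 56·70/431 = 9.0951
Stratum 3 (Site C): n = 730; a·d/n = 340·194/730 = 90.3562; b·c/n = 60·136/730 = 11.1781
OR_MH = (43.3449 + 53.8608 + 90.3562) / (5.6592 + 9.0951 + 11.1781) = 187.5619 / 25.9324 = 7.23272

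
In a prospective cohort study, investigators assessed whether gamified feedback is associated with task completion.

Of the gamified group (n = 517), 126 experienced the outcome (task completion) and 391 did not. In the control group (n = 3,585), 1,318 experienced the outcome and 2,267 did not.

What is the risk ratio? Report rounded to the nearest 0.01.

From the description: a = 126, b = 391, c = 1318, d = 2267.
Risk in exposed = 126/517 = 0.24371; risk in unexposed = 1318/3585 = 0.36764.
RR = 0.24371 / 0.36764 = 0.66291
The risk is 34% lower among the exposed than among the unexposed.

0.66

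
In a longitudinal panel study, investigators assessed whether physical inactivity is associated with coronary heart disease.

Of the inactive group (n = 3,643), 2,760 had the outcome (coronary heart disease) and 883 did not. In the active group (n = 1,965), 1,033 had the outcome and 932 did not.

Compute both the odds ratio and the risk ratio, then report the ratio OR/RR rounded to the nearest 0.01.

1.96

From the description: a = 2760, b = 883, c = 1033, d = 932.
OR = (2760·932)/(883·1033) = 2572320/912139 = 2.82010
Risk in exposed = 2760/3643 = 0.75762; risk in unexposed = 1033/1965 = 0.52570; RR = 1.44116
OR/RR = 2.82010 / 1.44116 = 1.95682
The outcome is not rare, so the OR lies further from 1 than the RR.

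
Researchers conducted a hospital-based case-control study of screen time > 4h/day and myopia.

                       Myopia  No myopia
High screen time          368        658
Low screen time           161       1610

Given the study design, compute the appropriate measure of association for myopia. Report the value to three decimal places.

Cells: a = 368, b = 658, c = 161, d = 1610.
This is a hospital-based case-control study: participants were sampled on outcome status, so risks in the source population cannot be estimated directly — relative risk is not valid here. The odds ratio is the appropriate measure.
OR = (a·d)/(b·c) = (368 × 1610) / (658 × 161) = 592480 / 105938 = 5.59271

5.593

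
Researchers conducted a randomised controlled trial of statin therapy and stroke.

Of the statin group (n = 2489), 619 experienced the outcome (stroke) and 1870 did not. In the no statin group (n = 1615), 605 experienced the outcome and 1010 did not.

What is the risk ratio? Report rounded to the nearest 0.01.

From the description: a = 619, b = 1870, c = 605, d = 1010.
Risk in exposed = 619/2489 = 0.24869; risk in unexposed = 605/1615 = 0.37461.
RR = 0.24869 / 0.37461 = 0.66387
The risk is 34% lower among the exposed than among the unexposed.

0.66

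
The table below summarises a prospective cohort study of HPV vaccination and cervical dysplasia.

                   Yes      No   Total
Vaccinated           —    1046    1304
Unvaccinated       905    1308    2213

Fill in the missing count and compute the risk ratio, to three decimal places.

0.484

The missing cell is in the exposed row: 1304 − 1046 = 258.
So a = 258, b = 1046, c = 905, d = 1308.
RR = [a/(a+b)] / [c/(c+d)] = (258/1304) / (905/2213) = 0.19785/0.40895 = 0.48381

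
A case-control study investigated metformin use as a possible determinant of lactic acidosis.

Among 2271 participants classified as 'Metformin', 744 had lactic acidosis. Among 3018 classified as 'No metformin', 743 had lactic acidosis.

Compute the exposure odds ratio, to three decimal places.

1.492

From the description: a = 744, b = 1527, c = 743, d = 2275.
OR = (a·d)/(b·c) = (744 × 2275) / (1527 × 743) = 1692600 / 1134561 = 1.49185
The odds of lactic acidosis are about 1.49 times as high in the metformin group.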